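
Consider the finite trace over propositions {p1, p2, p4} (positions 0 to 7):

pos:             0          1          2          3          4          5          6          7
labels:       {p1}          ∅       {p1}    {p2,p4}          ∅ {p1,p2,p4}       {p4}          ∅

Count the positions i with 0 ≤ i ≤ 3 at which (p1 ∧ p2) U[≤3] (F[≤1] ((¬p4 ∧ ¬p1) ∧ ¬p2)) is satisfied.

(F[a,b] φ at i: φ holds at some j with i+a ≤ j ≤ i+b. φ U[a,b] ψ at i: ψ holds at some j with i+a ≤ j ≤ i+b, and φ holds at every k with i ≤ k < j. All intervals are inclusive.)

Evaluate at each i in [0,3]:
  i=0: ✓ (rhs at j=0)
  i=1: ✓ (rhs at j=1)
  i=2: ✗ (lhs fails at k=2 before rhs at j=3)
  i=3: ✓ (rhs at j=3)
Positions where it holds: {0, 1, 3} → 3.

3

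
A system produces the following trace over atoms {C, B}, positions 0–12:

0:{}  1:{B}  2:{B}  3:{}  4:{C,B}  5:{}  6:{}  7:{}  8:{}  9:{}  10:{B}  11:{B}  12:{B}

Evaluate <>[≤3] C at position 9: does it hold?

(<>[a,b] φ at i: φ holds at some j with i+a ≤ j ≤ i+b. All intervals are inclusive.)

False

Check C at each j in [9,12]:
  j=9: false
  j=10: false
  j=11: false
  j=12: false
No position in the window satisfies it → formula fails.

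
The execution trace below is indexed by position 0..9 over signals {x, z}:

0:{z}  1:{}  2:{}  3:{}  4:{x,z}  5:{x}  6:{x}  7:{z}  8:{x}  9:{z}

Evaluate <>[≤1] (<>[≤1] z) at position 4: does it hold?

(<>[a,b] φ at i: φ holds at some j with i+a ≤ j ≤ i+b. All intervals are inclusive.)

Holds

Check <>[≤1] z at each j in [4,5]:
  j=4: holds (witness at 4)
  j=5: fails (none in [5,6])
Found at j=4 → formula holds.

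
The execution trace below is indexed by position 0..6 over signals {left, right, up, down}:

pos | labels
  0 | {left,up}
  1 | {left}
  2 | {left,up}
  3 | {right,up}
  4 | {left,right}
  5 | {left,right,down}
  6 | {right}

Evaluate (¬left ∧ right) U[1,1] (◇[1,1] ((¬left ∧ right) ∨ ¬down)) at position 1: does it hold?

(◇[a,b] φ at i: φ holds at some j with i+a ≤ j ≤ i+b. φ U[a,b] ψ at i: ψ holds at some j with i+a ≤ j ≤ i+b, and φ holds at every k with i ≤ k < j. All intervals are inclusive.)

Need some j in [2,2] with ◇[1,1] ((¬left ∧ right) ∨ ¬down), and (¬left ∧ right) at every k in [1,j-1].
  j=2: ◇[1,1] ((¬left ∧ right) ∨ ¬down) holds, but (¬left ∧ right) fails at k=1 → not this j.
No j in the window works → until fails.

Does not hold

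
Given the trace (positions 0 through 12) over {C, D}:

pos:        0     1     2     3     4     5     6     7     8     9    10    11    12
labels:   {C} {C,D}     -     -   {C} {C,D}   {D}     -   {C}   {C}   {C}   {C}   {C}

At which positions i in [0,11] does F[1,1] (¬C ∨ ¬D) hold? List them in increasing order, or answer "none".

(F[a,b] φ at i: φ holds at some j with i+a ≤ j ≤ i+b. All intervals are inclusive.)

Evaluate at each i in [0,11]:
  i=0: ✗ (none in [1,1])
  i=1: ✓ (witness j=2)
  i=2: ✓ (witness j=3)
  i=3: ✓ (witness j=4)
  i=4: ✗ (none in [5,5])
  i=5: ✓ (witness j=6)
  i=6: ✓ (witness j=7)
  i=7: ✓ (witness j=8)
  i=8: ✓ (witness j=9)
  i=9: ✓ (witness j=10)
  i=10: ✓ (witness j=11)
  i=11: ✓ (witness j=12)

1, 2, 3, 5, 6, 7, 8, 9, 10, 11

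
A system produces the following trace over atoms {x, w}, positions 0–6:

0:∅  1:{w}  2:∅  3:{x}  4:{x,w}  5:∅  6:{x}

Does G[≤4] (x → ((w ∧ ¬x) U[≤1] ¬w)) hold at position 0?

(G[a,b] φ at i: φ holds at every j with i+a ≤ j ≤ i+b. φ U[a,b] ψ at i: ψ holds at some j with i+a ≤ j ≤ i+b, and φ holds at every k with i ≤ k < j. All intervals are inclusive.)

No

Check (x → ((w ∧ ¬x) U[≤1] ¬w)) at every j in [0,4]:
  j=0: antecedent false → ✓
  j=1: antecedent false → ✓
  j=2: antecedent false → ✓
  j=3: antecedent true; consequent holds → ✓
  j=4: antecedent true; consequent fails → ✗
Fails at j=4 → formula fails.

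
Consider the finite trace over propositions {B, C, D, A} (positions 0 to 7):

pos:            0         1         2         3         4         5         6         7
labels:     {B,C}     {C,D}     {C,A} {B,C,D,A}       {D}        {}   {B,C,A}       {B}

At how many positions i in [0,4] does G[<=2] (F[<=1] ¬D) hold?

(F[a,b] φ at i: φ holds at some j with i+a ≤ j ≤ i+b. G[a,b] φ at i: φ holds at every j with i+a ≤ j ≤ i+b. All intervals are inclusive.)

Evaluate at each i in [0,4]:
  i=0: ✓ (all of [0,2])
  i=1: ✗ (fails at j=3)
  i=2: ✗ (fails at j=3)
  i=3: ✗ (fails at j=3)
  i=4: ✓ (all of [4,6])
Positions where it holds: {0, 4} → 2.

2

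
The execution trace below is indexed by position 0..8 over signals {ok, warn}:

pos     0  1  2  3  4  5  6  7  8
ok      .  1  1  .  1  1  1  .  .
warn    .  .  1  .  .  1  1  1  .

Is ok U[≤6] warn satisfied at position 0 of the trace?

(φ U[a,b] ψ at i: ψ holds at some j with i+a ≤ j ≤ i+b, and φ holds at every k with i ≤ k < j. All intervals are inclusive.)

Need some j in [0,6] with warn, and ok at every k in [0,j-1].
  j=0: warn false.
  j=1: warn false.
  j=2: warn holds, but ok fails at k=0 → not this j.
  j=3: warn false.
  j=4: warn false.
  j=5: warn holds, but ok fails at k=0 → not this j.
  j=6: warn holds, but ok fails at k=0 → not this j.
No j in the window works → until fails.

False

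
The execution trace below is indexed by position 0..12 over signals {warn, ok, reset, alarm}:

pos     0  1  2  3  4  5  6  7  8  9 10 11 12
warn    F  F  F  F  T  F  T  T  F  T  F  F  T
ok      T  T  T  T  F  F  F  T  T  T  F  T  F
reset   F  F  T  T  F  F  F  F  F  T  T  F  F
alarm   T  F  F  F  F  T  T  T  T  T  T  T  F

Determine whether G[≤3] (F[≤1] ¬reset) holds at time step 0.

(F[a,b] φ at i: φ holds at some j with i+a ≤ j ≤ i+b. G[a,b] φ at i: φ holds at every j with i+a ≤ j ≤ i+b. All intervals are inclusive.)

Check F[≤1] ¬reset at every j in [0,3]:
  j=0: holds (witness at 0)
  j=1: holds (witness at 1)
  j=2: fails (none in [2,3])
  j=3: holds (witness at 4)
Fails at j=2 → formula fails.

Does not hold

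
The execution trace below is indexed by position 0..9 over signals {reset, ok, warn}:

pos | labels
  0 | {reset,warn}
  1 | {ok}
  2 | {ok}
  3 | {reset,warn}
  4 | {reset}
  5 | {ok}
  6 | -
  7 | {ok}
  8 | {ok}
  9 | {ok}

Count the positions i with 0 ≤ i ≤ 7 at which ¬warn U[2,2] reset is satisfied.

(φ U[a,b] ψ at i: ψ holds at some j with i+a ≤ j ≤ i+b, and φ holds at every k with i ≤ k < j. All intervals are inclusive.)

Evaluate at each i in [0,7]:
  i=0: ✗ (no rhs in [2,2])
  i=1: ✓ (rhs at j=3; lhs holds on [1,2])
  i=2: ✗ (lhs fails at k=3 before rhs at j=4)
  i=3: ✗ (no rhs in [5,5])
  i=4: ✗ (no rhs in [6,6])
  i=5: ✗ (no rhs in [7,7])
  i=6: ✗ (no rhs in [8,8])
  i=7: ✗ (no rhs in [9,9])
Positions where it holds: {1} → 1.

1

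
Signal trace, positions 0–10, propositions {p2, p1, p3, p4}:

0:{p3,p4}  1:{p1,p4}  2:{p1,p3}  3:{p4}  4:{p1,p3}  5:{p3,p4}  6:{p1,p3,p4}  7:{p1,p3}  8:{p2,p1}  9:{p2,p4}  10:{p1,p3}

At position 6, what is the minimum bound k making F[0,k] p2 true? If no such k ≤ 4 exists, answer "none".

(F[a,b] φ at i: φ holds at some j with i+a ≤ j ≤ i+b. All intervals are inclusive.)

Scan j = 6,7,… for p2:
  j=6: fails
  j=7: fails
  j=8: holds
First hit at j=8, so smallest k = 8-6 = 2.

2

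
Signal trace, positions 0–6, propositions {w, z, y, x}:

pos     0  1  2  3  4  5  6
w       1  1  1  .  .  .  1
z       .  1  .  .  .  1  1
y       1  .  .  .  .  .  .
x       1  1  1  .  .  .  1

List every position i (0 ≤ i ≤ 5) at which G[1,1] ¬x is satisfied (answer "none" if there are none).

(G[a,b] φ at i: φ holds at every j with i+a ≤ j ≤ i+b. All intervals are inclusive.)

2, 3, 4

Evaluate at each i in [0,5]:
  i=0: ✗ (fails at j=1)
  i=1: ✗ (fails at j=2)
  i=2: ✓ (all of [3,3])
  i=3: ✓ (all of [4,4])
  i=4: ✓ (all of [5,5])
  i=5: ✗ (fails at j=6)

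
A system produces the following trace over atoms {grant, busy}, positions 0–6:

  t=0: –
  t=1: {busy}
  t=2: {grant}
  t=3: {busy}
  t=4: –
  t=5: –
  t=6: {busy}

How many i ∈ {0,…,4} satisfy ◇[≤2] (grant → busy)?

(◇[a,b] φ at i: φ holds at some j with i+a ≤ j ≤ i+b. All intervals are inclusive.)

5

Evaluate at each i in [0,4]:
  i=0: ✓ (witness j=0)
  i=1: ✓ (witness j=1)
  i=2: ✓ (witness j=3)
  i=3: ✓ (witness j=3)
  i=4: ✓ (witness j=4)
Positions where it holds: {0, 1, 2, 3, 4} → 5.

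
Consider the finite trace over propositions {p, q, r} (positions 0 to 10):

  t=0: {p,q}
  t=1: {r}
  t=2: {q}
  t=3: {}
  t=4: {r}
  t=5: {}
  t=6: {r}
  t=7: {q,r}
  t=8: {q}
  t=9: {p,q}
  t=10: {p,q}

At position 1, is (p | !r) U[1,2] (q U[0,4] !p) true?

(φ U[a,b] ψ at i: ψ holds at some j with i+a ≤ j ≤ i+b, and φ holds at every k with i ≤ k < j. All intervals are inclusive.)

Need some j in [2,3] with (q U[0,4] !p), and (p | !r) at every k in [1,j-1].
  j=2: (q U[0,4] !p) holds, but (p | !r) fails at k=1 → not this j.
  j=3: (q U[0,4] !p) holds, but (p | !r) fails at k=1 → not this j.
No j in the window works → until fails.

No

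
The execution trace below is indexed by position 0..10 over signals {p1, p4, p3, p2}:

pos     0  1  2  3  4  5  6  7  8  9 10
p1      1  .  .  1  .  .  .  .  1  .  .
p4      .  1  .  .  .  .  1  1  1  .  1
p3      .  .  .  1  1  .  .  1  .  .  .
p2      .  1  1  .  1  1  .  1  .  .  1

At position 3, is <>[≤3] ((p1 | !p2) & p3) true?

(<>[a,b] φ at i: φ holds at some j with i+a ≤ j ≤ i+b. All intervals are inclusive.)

Yes

Check ((p1 | !p2) & p3) at each j in [3,6]:
  j=3: true
  j=4: false
  j=5: false
  j=6: false
Found at j=3 → formula holds.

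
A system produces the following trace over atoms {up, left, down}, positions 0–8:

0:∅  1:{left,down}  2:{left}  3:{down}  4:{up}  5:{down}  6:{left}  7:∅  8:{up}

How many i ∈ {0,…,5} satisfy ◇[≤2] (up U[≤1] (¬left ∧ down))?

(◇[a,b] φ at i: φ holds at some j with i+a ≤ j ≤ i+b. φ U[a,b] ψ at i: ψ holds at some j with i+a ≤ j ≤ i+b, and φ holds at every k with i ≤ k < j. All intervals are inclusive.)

5

Evaluate at each i in [0,5]:
  i=0: ✗ (none in [0,2])
  i=1: ✓ (witness j=3)
  i=2: ✓ (witness j=3)
  i=3: ✓ (witness j=3)
  i=4: ✓ (witness j=4)
  i=5: ✓ (witness j=5)
Positions where it holds: {1, 2, 3, 4, 5} → 5.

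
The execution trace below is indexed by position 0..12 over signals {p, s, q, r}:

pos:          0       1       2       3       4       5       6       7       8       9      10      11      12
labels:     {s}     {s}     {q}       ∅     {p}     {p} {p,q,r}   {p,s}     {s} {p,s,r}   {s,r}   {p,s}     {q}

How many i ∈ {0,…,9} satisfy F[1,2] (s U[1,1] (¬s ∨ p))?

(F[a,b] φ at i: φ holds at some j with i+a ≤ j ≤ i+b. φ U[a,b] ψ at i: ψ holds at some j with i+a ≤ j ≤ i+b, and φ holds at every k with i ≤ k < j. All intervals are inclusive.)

Evaluate at each i in [0,9]:
  i=0: ✓ (witness j=1)
  i=1: ✗ (none in [2,3])
  i=2: ✗ (none in [3,4])
  i=3: ✗ (none in [4,5])
  i=4: ✗ (none in [5,6])
  i=5: ✗ (none in [6,7])
  i=6: ✓ (witness j=8)
  i=7: ✓ (witness j=8)
  i=8: ✓ (witness j=10)
  i=9: ✓ (witness j=10)
Positions where it holds: {0, 6, 7, 8, 9} → 5.

5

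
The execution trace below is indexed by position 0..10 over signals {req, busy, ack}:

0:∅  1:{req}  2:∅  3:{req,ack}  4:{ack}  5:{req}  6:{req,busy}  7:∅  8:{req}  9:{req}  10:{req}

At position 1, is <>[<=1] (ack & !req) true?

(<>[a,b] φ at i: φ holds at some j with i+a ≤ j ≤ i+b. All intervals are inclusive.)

No

Check (ack & !req) at each j in [1,2]:
  j=1: false
  j=2: false
No position in the window satisfies it → formula fails.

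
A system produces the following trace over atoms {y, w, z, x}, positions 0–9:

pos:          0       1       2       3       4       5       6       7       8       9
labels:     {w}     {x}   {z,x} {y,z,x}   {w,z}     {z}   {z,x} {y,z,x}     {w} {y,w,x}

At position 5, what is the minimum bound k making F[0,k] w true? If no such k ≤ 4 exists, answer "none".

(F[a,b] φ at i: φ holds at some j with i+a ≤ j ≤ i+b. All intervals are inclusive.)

Scan j = 5,6,… for w:
  j=5: fails
  j=6: fails
  j=7: fails
  j=8: holds
First hit at j=8, so smallest k = 8-5 = 3.

3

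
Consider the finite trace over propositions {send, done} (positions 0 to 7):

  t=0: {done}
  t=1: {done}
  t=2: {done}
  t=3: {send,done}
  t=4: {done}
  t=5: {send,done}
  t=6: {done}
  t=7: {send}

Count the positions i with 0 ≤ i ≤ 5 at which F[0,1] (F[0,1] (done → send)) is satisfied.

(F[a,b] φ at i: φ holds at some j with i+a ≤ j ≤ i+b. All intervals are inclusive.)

5

Evaluate at each i in [0,5]:
  i=0: ✗ (none in [0,1])
  i=1: ✓ (witness j=2)
  i=2: ✓ (witness j=2)
  i=3: ✓ (witness j=3)
  i=4: ✓ (witness j=4)
  i=5: ✓ (witness j=5)
Positions where it holds: {1, 2, 3, 4, 5} → 5.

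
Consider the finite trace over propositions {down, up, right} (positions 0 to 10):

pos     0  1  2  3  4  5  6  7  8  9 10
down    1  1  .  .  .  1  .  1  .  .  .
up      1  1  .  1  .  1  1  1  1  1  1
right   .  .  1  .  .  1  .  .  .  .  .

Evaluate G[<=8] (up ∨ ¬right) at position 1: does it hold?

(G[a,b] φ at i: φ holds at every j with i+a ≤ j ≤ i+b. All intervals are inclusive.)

No

Check (up ∨ ¬right) at every j in [1,9]:
  j=1: true
  j=2: false
  j=3: true
  j=4: true
  j=5: true
  j=6: true
  j=7: true
  j=8: true
  j=9: true
Fails at j=2 → formula fails.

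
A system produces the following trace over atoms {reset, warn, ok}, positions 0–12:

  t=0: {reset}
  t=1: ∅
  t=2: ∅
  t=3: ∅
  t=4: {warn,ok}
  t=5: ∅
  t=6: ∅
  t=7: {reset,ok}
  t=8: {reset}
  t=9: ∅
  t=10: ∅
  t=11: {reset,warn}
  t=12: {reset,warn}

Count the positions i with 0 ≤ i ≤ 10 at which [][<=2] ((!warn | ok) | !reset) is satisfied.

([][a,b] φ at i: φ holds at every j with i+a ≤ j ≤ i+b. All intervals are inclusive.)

9

Evaluate at each i in [0,10]:
  i=0: ✓ (all of [0,2])
  i=1: ✓ (all of [1,3])
  i=2: ✓ (all of [2,4])
  i=3: ✓ (all of [3,5])
  i=4: ✓ (all of [4,6])
  i=5: ✓ (all of [5,7])
  i=6: ✓ (all of [6,8])
  i=7: ✓ (all of [7,9])
  i=8: ✓ (all of [8,10])
  i=9: ✗ (fails at j=11)
  i=10: ✗ (fails at j=11)
Positions where it holds: {0, 1, 2, 3, 4, 5, 6, 7, 8} → 9.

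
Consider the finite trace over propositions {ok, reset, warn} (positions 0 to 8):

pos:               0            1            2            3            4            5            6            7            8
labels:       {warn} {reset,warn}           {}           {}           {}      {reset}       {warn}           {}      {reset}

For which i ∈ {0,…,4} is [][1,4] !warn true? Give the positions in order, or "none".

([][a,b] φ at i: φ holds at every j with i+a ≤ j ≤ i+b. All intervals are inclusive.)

1

Evaluate at each i in [0,4]:
  i=0: ✗ (fails at j=1)
  i=1: ✓ (all of [2,5])
  i=2: ✗ (fails at j=6)
  i=3: ✗ (fails at j=6)
  i=4: ✗ (fails at j=6)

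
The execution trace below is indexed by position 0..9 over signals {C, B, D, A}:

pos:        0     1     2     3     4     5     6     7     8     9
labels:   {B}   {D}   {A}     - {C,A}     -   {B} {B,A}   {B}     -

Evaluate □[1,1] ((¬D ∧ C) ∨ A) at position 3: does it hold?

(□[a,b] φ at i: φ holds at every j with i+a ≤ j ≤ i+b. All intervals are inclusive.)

Check ((¬D ∧ C) ∨ A) at every j in [4,4]:
  j=4: true
All positions satisfy it → formula holds.

True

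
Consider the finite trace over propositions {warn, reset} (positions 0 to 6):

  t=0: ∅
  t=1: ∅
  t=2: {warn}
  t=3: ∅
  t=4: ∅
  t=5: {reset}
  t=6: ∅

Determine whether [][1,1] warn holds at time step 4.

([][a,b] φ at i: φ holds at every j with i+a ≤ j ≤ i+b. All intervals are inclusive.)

Check warn at every j in [5,5]:
  j=5: false
Fails at j=5 → formula fails.

False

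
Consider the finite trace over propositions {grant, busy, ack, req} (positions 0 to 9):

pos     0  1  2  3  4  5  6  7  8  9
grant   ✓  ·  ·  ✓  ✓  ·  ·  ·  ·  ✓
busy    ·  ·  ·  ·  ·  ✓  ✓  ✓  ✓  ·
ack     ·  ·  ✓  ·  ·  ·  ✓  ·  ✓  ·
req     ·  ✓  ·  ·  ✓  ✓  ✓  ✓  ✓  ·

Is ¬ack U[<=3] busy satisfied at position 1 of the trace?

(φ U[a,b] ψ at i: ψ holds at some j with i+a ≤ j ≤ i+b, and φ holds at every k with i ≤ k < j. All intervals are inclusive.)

Need some j in [1,4] with busy, and ¬ack at every k in [1,j-1].
  j=1: busy false.
  j=2: busy false.
  j=3: busy false.
  j=4: busy false.
No j in the window works → until fails.

Does not hold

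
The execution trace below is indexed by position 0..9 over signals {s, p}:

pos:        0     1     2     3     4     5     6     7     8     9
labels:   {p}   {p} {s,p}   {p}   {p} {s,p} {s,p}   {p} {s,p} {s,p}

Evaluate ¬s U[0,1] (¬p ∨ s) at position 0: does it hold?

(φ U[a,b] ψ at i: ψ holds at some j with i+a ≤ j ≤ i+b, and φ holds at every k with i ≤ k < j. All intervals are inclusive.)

False

Need some j in [0,1] with (¬p ∨ s), and ¬s at every k in [0,j-1].
  j=0: (¬p ∨ s) false.
  j=1: (¬p ∨ s) false.
No j in the window works → until fails.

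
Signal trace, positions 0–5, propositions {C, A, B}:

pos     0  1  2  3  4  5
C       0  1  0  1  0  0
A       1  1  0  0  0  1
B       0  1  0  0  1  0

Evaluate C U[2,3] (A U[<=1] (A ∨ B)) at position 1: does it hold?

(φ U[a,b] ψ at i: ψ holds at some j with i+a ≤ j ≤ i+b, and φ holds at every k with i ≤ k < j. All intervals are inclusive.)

False

Need some j in [3,4] with (A U[<=1] (A ∨ B)), and C at every k in [1,j-1].
  j=3: (A U[<=1] (A ∨ B)) — fails.
  j=4: (A U[<=1] (A ∨ B)) holds, but C fails at k=2 → not this j.
No j in the window works → until fails.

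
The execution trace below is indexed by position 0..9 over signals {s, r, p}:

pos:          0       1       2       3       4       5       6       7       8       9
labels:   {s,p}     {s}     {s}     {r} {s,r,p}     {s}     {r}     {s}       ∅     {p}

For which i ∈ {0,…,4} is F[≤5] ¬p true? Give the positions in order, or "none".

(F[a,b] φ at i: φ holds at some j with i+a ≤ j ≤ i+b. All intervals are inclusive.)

Evaluate at each i in [0,4]:
  i=0: ✓ (witness j=1)
  i=1: ✓ (witness j=1)
  i=2: ✓ (witness j=2)
  i=3: ✓ (witness j=3)
  i=4: ✓ (witness j=5)

0, 1, 2, 3, 4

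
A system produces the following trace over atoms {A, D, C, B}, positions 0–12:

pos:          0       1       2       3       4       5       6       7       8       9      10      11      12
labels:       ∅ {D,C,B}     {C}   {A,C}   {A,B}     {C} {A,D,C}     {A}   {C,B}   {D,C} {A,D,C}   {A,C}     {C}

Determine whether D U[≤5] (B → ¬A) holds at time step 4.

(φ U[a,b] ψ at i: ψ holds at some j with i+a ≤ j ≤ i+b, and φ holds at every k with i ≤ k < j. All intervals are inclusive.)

Need some j in [4,9] with (B → ¬A), and D at every k in [4,j-1].
  j=4: (B → ¬A) false.
  j=5: (B → ¬A) holds, but D fails at k=4 → not this j.
  j=6: (B → ¬A) holds, but D fails at k=4 → not this j.
  j=7: (B → ¬A) holds, but D fails at k=4 → not this j.
  j=8: (B → ¬A) holds, but D fails at k=4 → not this j.
  j=9: (B → ¬A) holds, but D fails at k=4 → not this j.
No j in the window works → until fails.

Does not hold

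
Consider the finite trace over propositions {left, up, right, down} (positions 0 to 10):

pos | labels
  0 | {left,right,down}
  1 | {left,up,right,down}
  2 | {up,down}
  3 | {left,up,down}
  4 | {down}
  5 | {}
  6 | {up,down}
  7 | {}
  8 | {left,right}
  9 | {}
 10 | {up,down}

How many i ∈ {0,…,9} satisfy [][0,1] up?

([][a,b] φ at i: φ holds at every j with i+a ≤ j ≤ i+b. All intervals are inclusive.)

Evaluate at each i in [0,9]:
  i=0: ✗ (fails at j=0)
  i=1: ✓ (all of [1,2])
  i=2: ✓ (all of [2,3])
  i=3: ✗ (fails at j=4)
  i=4: ✗ (fails at j=4)
  i=5: ✗ (fails at j=5)
  i=6: ✗ (fails at j=7)
  i=7: ✗ (fails at j=7)
  i=8: ✗ (fails at j=8)
  i=9: ✗ (fails at j=9)
Positions where it holds: {1, 2} → 2.

2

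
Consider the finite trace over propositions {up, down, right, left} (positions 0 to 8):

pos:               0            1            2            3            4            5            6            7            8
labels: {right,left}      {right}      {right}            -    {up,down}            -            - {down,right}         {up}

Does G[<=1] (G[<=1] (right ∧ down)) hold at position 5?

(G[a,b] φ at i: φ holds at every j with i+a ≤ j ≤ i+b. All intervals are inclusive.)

Check G[<=1] (right ∧ down) at every j in [5,6]:
  j=5: fails at 5
  j=6: fails at 6
Fails at j=5 → formula fails.

No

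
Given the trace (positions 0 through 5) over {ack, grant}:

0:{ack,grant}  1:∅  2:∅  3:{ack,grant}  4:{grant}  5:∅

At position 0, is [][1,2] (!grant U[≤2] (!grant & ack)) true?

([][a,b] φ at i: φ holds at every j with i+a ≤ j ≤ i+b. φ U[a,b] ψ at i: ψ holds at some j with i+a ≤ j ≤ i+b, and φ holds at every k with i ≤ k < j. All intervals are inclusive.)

Does not hold

Check (!grant U[≤2] (!grant & ack)) at every j in [1,2]:
  j=1: fails
  j=2: fails
Fails at j=1 → formula fails.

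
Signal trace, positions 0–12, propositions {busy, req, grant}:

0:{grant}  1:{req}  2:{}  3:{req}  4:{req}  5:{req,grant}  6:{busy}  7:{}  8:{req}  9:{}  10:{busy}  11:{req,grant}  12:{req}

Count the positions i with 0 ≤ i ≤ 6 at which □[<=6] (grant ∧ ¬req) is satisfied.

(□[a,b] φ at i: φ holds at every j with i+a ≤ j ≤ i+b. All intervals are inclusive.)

0

Evaluate at each i in [0,6]:
  i=0: ✗ (fails at j=1)
  i=1: ✗ (fails at j=1)
  i=2: ✗ (fails at j=2)
  i=3: ✗ (fails at j=3)
  i=4: ✗ (fails at j=4)
  i=5: ✗ (fails at j=5)
  i=6: ✗ (fails at j=6)
Positions where it holds: {} → 0.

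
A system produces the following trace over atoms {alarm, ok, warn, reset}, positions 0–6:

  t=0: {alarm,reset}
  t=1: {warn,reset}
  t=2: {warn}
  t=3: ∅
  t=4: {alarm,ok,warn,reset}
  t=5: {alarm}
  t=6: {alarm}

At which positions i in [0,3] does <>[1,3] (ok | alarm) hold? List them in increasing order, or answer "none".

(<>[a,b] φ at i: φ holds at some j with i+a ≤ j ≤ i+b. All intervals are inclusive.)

1, 2, 3

Evaluate at each i in [0,3]:
  i=0: ✗ (none in [1,3])
  i=1: ✓ (witness j=4)
  i=2: ✓ (witness j=4)
  i=3: ✓ (witness j=4)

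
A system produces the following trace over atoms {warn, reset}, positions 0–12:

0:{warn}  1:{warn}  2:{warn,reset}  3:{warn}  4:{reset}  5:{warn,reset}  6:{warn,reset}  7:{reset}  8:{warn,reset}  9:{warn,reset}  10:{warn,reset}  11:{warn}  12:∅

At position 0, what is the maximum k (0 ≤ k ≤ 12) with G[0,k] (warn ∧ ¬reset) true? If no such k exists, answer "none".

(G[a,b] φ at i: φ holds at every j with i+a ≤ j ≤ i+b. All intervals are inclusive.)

1

(warn ∧ ¬reset) must hold from j=0 onward; find where it first fails.
  j=0: holds
  j=1: holds
  j=2: fails
Holds on [0,1], so largest k = 1.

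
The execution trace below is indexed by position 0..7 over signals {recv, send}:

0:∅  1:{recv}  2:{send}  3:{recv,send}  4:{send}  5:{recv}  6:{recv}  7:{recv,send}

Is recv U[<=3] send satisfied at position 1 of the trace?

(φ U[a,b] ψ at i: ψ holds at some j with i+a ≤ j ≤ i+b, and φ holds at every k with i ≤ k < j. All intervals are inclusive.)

Yes

Need some j in [1,4] with send, and recv at every k in [1,j-1].
  j=1: send false.
  j=2: send holds; recv holds at every k in [1,1] → satisfied.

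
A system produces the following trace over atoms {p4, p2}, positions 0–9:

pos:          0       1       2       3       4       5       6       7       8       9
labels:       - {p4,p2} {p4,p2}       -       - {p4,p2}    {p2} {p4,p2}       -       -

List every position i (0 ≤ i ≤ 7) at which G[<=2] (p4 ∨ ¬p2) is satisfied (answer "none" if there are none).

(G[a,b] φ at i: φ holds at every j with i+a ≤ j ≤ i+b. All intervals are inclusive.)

Evaluate at each i in [0,7]:
  i=0: ✓ (all of [0,2])
  i=1: ✓ (all of [1,3])
  i=2: ✓ (all of [2,4])
  i=3: ✓ (all of [3,5])
  i=4: ✗ (fails at j=6)
  i=5: ✗ (fails at j=6)
  i=6: ✗ (fails at j=6)
  i=7: ✓ (all of [7,9])

0, 1, 2, 3, 7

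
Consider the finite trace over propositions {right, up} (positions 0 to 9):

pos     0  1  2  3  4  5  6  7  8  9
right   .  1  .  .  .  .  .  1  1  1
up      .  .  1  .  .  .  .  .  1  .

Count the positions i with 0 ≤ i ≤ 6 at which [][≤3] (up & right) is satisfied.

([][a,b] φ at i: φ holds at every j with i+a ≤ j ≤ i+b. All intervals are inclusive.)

Evaluate at each i in [0,6]:
  i=0: ✗ (fails at j=0)
  i=1: ✗ (fails at j=1)
  i=2: ✗ (fails at j=2)
  i=3: ✗ (fails at j=3)
  i=4: ✗ (fails at j=4)
  i=5: ✗ (fails at j=5)
  i=6: ✗ (fails at j=6)
Positions where it holds: {} → 0.

0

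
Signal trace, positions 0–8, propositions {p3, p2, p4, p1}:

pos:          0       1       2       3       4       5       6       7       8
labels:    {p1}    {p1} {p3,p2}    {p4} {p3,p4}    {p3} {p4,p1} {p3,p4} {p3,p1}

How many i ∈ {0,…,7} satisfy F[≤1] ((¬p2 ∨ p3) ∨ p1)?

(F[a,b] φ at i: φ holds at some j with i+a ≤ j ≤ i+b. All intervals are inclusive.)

Evaluate at each i in [0,7]:
  i=0: ✓ (witness j=0)
  i=1: ✓ (witness j=1)
  i=2: ✓ (witness j=2)
  i=3: ✓ (witness j=3)
  i=4: ✓ (witness j=4)
  i=5: ✓ (witness j=5)
  i=6: ✓ (witness j=6)
  i=7: ✓ (witness j=7)
Positions where it holds: {0, 1, 2, 3, 4, 5, 6, 7} → 8.

8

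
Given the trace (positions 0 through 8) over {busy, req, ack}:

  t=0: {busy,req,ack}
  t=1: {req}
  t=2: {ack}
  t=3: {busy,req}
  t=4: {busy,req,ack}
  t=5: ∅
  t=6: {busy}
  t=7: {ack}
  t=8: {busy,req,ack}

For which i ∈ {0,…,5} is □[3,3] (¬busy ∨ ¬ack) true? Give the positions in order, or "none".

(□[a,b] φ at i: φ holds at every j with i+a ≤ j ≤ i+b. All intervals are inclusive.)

Evaluate at each i in [0,5]:
  i=0: ✓ (all of [3,3])
  i=1: ✗ (fails at j=4)
  i=2: ✓ (all of [5,5])
  i=3: ✓ (all of [6,6])
  i=4: ✓ (all of [7,7])
  i=5: ✗ (fails at j=8)

0, 2, 3, 4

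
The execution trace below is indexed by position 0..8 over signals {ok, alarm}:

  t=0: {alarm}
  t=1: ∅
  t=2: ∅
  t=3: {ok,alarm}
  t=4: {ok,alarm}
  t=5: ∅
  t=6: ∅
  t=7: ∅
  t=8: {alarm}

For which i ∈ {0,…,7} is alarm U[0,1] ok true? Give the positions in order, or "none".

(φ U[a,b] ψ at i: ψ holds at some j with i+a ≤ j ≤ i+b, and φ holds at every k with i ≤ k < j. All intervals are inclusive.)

Evaluate at each i in [0,7]:
  i=0: ✗ (no rhs in [0,1])
  i=1: ✗ (no rhs in [1,2])
  i=2: ✗ (lhs fails at k=2 before rhs at j=3)
  i=3: ✓ (rhs at j=3)
  i=4: ✓ (rhs at j=4)
  i=5: ✗ (no rhs in [5,6])
  i=6: ✗ (no rhs in [6,7])
  i=7: ✗ (no rhs in [7,8])

3, 4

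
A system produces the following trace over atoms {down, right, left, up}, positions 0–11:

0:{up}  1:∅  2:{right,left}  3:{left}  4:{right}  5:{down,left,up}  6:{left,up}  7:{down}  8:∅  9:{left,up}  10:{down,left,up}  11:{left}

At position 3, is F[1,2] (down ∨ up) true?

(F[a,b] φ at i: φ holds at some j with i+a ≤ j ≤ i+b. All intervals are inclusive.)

Check (down ∨ up) at each j in [4,5]:
  j=4: false
  j=5: true
Found at j=5 → formula holds.

True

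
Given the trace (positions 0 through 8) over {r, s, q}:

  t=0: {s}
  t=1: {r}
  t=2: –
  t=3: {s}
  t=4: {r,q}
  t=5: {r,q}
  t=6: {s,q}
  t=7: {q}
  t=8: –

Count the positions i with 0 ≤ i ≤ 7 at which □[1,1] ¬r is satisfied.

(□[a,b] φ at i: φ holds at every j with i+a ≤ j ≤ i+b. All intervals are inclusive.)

5

Evaluate at each i in [0,7]:
  i=0: ✗ (fails at j=1)
  i=1: ✓ (all of [2,2])
  i=2: ✓ (all of [3,3])
  i=3: ✗ (fails at j=4)
  i=4: ✗ (fails at j=5)
  i=5: ✓ (all of [6,6])
  i=6: ✓ (all of [7,7])
  i=7: ✓ (all of [8,8])
Positions where it holds: {1, 2, 5, 6, 7} → 5.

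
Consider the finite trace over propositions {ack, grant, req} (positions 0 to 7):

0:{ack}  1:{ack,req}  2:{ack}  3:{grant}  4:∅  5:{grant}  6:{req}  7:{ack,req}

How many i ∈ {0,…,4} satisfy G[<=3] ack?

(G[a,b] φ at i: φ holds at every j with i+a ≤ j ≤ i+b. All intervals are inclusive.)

Evaluate at each i in [0,4]:
  i=0: ✗ (fails at j=3)
  i=1: ✗ (fails at j=3)
  i=2: ✗ (fails at j=3)
  i=3: ✗ (fails at j=3)
  i=4: ✗ (fails at j=4)
Positions where it holds: {} → 0.

0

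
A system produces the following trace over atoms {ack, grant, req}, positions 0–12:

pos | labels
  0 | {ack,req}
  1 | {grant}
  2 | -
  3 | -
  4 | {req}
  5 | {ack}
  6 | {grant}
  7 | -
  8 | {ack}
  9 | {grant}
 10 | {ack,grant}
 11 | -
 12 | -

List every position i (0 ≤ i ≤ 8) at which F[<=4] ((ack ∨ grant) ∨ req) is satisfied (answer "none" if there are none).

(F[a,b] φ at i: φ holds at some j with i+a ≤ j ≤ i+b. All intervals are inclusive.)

Evaluate at each i in [0,8]:
  i=0: ✓ (witness j=0)
  i=1: ✓ (witness j=1)
  i=2: ✓ (witness j=4)
  i=3: ✓ (witness j=4)
  i=4: ✓ (witness j=4)
  i=5: ✓ (witness j=5)
  i=6: ✓ (witness j=6)
  i=7: ✓ (witness j=8)
  i=8: ✓ (witness j=8)

0, 1, 2, 3, 4, 5, 6, 7, 8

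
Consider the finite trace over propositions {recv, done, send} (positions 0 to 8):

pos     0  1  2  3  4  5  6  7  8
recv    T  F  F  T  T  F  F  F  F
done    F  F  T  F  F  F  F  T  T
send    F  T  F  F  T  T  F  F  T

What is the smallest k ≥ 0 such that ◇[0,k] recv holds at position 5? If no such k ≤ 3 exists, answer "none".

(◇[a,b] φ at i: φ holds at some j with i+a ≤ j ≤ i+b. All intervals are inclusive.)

none

Scan j = 5,6,… for recv:
  j=5: fails
  j=6: fails
  j=7: fails
  j=8: fails
No j in [5,8] satisfies it → none.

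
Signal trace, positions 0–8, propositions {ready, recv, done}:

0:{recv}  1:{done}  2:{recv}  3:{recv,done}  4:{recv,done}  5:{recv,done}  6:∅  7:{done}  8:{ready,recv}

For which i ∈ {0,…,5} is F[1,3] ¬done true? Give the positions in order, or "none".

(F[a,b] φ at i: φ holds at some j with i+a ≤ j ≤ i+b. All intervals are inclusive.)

0, 1, 3, 4, 5

Evaluate at each i in [0,5]:
  i=0: ✓ (witness j=2)
  i=1: ✓ (witness j=2)
  i=2: ✗ (none in [3,5])
  i=3: ✓ (witness j=6)
  i=4: ✓ (witness j=6)
  i=5: ✓ (witness j=6)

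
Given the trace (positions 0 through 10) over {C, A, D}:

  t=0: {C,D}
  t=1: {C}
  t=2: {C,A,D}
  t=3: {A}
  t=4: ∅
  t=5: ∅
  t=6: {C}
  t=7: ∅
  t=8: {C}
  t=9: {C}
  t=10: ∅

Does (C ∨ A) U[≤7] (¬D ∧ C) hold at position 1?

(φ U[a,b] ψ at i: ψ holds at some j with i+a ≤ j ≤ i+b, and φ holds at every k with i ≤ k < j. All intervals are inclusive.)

Yes

Need some j in [1,8] with (¬D ∧ C), and (C ∨ A) at every k in [1,j-1].
  j=1: (¬D ∧ C) holds; no prefix to check → satisfied.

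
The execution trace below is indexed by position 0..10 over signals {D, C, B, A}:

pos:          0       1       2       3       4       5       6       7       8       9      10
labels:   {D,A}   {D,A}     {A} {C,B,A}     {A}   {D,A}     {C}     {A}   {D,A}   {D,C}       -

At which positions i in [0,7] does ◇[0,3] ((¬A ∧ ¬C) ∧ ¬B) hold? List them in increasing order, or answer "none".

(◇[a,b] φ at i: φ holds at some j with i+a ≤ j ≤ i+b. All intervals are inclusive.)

Evaluate at each i in [0,7]:
  i=0: ✗ (none in [0,3])
  i=1: ✗ (none in [1,4])
  i=2: ✗ (none in [2,5])
  i=3: ✗ (none in [3,6])
  i=4: ✗ (none in [4,7])
  i=5: ✗ (none in [5,8])
  i=6: ✗ (none in [6,9])
  i=7: ✓ (witness j=10)

7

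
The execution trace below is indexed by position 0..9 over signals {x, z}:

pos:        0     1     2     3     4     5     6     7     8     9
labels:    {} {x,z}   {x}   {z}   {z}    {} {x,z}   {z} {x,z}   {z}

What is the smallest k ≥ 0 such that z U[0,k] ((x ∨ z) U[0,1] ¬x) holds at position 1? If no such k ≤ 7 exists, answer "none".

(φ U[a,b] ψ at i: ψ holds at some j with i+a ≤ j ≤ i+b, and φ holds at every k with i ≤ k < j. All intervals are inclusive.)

1

Need earliest j ≥ 1 with ((x ∨ z) U[0,1] ¬x), and z at every k in [1,j-1].
  j=1: rhs fails.
  j=2: rhs holds; lhs holds on [1,1]. k = 1.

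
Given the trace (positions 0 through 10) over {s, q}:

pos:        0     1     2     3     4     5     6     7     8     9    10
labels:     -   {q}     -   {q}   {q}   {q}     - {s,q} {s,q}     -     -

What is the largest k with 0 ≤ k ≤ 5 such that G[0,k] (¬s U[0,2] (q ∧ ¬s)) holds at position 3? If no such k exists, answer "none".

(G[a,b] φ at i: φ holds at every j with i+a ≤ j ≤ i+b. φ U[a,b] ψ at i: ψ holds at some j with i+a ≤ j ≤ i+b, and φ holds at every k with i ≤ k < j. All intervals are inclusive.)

2

(¬s U[0,2] (q ∧ ¬s)) must hold from j=3 onward; find where it first fails.
  j=3: holds
  j=4: holds
  j=5: holds
  j=6: fails
Holds on [3,5], so largest k = 2.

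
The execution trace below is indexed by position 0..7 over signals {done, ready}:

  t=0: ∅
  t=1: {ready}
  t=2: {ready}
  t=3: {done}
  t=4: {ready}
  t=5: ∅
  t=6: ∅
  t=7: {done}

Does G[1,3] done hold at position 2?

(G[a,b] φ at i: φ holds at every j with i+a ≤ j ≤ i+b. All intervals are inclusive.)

No

Check done at every j in [3,5]:
  j=3: true
  j=4: false
  j=5: false
Fails at j=4 → formula fails.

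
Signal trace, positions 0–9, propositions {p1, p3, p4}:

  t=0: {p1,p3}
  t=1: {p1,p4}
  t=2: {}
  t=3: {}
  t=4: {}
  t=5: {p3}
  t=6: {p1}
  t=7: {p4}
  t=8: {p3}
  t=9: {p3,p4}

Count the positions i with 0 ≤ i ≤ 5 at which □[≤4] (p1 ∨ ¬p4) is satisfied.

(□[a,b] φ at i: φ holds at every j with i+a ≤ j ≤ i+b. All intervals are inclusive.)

Evaluate at each i in [0,5]:
  i=0: ✓ (all of [0,4])
  i=1: ✓ (all of [1,5])
  i=2: ✓ (all of [2,6])
  i=3: ✗ (fails at j=7)
  i=4: ✗ (fails at j=7)
  i=5: ✗ (fails at j=7)
Positions where it holds: {0, 1, 2} → 3.

3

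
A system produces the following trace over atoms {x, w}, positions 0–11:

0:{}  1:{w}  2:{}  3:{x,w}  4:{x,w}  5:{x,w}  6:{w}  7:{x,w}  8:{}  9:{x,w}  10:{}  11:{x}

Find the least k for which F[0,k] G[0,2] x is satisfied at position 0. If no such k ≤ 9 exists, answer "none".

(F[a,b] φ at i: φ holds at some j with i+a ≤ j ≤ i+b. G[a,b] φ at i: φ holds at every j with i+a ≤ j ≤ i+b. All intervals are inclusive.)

3

Scan j = 0,1,… for G[0,2] x:
  j=0: fails
  j=1: fails
  j=2: fails
  j=3: holds
First hit at j=3, so smallest k = 3-0 = 3.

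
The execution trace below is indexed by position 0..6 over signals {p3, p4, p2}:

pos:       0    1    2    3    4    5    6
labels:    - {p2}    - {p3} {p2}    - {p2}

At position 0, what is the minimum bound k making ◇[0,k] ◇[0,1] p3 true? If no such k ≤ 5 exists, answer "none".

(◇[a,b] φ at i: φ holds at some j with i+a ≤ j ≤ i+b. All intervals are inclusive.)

2

Scan j = 0,1,… for ◇[0,1] p3:
  j=0: fails
  j=1: fails
  j=2: holds
First hit at j=2, so smallest k = 2-0 = 2.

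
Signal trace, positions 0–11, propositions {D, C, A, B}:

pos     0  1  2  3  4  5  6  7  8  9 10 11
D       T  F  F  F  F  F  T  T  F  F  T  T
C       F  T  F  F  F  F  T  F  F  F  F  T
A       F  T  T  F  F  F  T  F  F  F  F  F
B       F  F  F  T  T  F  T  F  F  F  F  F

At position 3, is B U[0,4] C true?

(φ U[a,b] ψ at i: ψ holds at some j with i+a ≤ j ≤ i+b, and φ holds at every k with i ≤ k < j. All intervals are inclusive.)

False

Need some j in [3,7] with C, and B at every k in [3,j-1].
  j=3: C false.
  j=4: C false.
  j=5: C false.
  j=6: C holds, but B fails at k=5 → not this j.
  j=7: C false.
No j in the window works → until fails.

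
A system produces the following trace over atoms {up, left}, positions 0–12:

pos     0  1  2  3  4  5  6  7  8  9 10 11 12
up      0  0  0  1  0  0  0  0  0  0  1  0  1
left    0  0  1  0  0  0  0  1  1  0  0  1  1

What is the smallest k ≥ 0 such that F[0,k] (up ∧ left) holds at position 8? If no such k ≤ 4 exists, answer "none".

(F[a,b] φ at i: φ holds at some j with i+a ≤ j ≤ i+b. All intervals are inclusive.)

4

Scan j = 8,9,… for (up ∧ left):
  j=8: fails
  j=9: fails
  j=10: fails
  j=11: fails
  j=12: holds
First hit at j=12, so smallest k = 12-8 = 4.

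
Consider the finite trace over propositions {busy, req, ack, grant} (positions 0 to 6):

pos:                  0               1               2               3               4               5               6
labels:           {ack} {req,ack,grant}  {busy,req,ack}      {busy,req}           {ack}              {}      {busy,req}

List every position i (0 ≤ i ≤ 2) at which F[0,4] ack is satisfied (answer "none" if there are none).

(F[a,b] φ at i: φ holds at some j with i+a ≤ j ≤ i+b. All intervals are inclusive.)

0, 1, 2

Evaluate at each i in [0,2]:
  i=0: ✓ (witness j=0)
  i=1: ✓ (witness j=1)
  i=2: ✓ (witness j=2)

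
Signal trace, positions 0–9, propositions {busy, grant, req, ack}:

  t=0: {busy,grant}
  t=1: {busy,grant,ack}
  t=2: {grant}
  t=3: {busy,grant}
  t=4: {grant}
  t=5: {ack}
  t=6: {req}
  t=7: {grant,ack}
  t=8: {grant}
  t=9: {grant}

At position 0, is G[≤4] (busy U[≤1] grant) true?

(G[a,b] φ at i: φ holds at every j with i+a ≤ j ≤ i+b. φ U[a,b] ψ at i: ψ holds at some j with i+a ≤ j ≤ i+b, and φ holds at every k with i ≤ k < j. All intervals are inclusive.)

Holds

Check (busy U[≤1] grant) at every j in [0,4]:
  j=0: holds
  j=1: holds
  j=2: holds
  j=3: holds
  j=4: holds
All positions satisfy it → formula holds.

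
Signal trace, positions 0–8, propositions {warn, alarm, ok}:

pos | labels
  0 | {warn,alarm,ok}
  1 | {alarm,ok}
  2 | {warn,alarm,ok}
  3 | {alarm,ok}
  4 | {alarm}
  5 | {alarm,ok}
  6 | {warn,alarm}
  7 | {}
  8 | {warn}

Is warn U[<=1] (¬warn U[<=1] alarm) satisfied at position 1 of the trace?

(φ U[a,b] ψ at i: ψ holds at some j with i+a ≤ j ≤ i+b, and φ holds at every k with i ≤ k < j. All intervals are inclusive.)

Yes

Need some j in [1,2] with (¬warn U[<=1] alarm), and warn at every k in [1,j-1].
  j=1: (¬warn U[<=1] alarm) holds; no prefix to check → satisfied.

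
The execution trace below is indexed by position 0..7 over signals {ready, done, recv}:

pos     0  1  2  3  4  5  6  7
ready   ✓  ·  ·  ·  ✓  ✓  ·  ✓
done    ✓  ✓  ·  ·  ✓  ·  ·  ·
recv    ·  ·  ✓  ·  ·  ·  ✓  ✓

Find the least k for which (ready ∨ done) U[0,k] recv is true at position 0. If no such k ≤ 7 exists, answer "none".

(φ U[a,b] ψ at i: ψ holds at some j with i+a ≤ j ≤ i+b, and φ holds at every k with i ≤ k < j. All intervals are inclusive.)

2

Need earliest j ≥ 0 with recv, and (ready ∨ done) at every k in [0,j-1].
  j=0: rhs fails.
  j=1: rhs fails.
  j=2: rhs holds; lhs holds on [0,1]. k = 2.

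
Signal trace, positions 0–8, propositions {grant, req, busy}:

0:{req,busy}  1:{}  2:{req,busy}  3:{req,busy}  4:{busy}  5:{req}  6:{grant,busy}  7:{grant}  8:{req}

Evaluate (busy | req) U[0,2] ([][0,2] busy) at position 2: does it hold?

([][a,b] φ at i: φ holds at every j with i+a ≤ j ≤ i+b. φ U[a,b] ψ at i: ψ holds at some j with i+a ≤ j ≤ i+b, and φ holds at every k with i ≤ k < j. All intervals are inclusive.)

Need some j in [2,4] with [][0,2] busy, and (busy | req) at every k in [2,j-1].
  j=2: [][0,2] busy holds; no prefix to check → satisfied.

Holds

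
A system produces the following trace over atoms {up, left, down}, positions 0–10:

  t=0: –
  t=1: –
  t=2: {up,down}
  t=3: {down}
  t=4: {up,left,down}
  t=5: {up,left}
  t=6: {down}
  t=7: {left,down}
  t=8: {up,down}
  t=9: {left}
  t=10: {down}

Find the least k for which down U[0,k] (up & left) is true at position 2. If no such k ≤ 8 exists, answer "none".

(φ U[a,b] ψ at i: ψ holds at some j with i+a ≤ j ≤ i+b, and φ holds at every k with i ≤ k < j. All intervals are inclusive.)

Need earliest j ≥ 2 with (up & left), and down at every k in [2,j-1].
  j=2: rhs fails.
  j=3: rhs fails.
  j=4: rhs holds; lhs holds on [2,3]. k = 2.

2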